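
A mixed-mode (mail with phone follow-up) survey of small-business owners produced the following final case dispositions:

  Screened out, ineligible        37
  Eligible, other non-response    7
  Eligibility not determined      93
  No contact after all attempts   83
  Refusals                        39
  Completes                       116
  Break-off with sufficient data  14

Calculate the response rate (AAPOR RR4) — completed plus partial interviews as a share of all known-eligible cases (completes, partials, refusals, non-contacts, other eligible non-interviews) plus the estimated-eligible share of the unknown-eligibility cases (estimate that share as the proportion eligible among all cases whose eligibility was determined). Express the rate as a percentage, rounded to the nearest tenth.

38.2%

Num → 116 + 14 = 130
Known eligible → 116 + 14 + 39 + 83 + 7 = 259
e = 259 / (259 + 37) = 259 / 296 = 0.8750
e × U → 0.8750 × 93 = 81.38
Base → 259 + 81.38 = 340.38
RR4 = 130 / 340.38 = 0.3819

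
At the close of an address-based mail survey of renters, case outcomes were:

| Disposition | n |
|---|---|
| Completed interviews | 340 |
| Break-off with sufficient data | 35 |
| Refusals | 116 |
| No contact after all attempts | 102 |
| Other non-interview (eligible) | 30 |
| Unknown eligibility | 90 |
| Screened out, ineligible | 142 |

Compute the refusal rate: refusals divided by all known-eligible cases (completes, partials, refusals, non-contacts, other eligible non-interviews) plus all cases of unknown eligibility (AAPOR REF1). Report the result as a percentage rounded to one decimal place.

Numerator: 116
Denominator: 340 + 35 + 116 + 102 + 30 + 90 = 713
REF1 = 116 / 713 = 0.1627

16.3%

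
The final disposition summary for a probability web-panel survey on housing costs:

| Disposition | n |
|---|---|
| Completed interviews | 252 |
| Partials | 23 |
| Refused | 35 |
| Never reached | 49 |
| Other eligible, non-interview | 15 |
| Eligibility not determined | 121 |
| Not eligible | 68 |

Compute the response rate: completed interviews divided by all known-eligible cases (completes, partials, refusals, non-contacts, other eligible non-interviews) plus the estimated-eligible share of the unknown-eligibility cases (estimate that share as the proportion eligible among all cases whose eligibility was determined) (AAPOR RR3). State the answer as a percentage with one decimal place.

Top → 252
Determined eligible → 252 + 23 + 35 + 49 + 15 = 374
e = 374 / (374 + 68) = 374 / 442 = 0.8462
e × U → 0.8462 × 121 = 102.39
Denominator → 374 + 102.39 = 476.39
RR3 = 252 / 476.39 = 0.5290

52.9%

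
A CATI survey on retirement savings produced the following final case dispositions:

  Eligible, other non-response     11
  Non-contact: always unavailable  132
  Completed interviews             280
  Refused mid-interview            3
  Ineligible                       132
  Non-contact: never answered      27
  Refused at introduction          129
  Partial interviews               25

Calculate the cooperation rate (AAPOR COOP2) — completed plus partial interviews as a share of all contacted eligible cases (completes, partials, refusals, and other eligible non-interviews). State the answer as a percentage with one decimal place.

Refused = 129 + 3 = 132
Non-contacts = 27 + 132 = 159
Num = 280 + 25 = 305
Denom = 280 + 25 + 132 + 11 = 448
COOP2 = 305 / 448 = 0.6808

68.1%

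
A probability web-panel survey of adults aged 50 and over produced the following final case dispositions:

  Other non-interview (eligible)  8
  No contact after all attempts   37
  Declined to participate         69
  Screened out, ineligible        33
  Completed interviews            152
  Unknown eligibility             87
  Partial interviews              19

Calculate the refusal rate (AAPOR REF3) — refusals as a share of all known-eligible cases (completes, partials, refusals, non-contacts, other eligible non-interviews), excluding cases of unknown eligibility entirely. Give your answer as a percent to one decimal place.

24.2%

Numerator = 69
Denom = 152 + 19 + 69 + 37 + 8 = 285
REF3 = 69 / 285 = 0.2421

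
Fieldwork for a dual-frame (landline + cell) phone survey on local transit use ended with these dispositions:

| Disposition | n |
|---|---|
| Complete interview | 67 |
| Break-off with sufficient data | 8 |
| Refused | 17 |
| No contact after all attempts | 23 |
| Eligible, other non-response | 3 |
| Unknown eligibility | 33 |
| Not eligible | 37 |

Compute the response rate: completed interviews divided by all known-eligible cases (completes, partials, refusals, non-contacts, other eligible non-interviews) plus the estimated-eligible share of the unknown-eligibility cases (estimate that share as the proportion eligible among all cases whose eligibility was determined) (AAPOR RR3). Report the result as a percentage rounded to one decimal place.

Num: 67
Known eligible: 67 + 8 + 17 + 23 + 3 = 118
e = 118 / (118 + 37) = 118 / 155 = 0.7613
e × U: 0.7613 × 33 = 25.12
Denom: 118 + 25.12 = 143.12
RR3 = 67 / 143.12 = 0.4681

46.8%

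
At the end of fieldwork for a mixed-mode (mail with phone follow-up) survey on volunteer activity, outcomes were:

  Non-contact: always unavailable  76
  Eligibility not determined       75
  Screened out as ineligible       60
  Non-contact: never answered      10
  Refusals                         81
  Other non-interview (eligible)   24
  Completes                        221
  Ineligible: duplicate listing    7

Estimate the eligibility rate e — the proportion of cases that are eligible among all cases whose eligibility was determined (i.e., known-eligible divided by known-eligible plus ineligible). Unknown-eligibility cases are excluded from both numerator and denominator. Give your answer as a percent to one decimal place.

Never reached = 10 + 76 = 86
Not eligible = 60 + 7 = 67
Eligible (known) = 221 + 81 + 86 + 24 = 412
e = 412 / (412 + 67) = 412 / 479 = 0.8601

86.0%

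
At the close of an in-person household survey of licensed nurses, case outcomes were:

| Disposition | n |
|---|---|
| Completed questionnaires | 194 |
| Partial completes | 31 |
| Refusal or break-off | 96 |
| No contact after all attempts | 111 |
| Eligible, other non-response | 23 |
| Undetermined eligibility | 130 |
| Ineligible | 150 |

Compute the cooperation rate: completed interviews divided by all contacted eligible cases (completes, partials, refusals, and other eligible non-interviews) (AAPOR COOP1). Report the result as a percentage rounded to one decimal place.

56.4%

Top: 194
Denom: 194 + 31 + 96 + 23 = 344
COOP1 = 194 / 344 = 0.5640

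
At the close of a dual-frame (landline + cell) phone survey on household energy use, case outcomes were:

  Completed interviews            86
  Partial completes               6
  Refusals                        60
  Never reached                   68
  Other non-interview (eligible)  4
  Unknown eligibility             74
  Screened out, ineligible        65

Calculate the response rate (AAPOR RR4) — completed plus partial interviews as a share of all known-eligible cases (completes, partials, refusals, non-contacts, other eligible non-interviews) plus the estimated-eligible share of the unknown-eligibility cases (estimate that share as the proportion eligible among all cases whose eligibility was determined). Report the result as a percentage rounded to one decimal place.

Numerator → 86 + 6 = 92
Known eligible → 86 + 6 + 60 + 68 + 4 = 224
e = 224 / (224 + 65) = 224 / 289 = 0.7751
Eligible share of unknowns → 0.7751 × 74 = 57.36
Denom → 224 + 57.36 = 281.36
RR4 = 92 / 281.36 = 0.3270

32.7%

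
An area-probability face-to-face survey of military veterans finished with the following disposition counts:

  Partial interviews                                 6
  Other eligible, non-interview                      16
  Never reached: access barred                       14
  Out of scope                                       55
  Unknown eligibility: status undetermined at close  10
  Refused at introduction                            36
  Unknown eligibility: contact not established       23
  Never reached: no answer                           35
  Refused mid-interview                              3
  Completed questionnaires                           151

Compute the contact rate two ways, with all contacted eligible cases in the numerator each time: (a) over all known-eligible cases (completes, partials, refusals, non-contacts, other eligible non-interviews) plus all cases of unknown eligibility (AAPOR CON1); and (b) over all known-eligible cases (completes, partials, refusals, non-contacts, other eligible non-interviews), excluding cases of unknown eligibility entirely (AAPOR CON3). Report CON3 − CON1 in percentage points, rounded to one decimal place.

Refusals = 36 + 3 = 39
Non-contacts = 35 + 14 = 49
Unknown if eligible = 23 + 10 = 33
Top → 151 + 6 + 39 + 16 = 212
Base → 151 + 6 + 39 + 49 + 16 + 33 = 294
CON1 = 212 / 294 = 0.7211
Base → 151 + 6 + 39 + 49 + 16 = 261
CON3 = 212 / 261 = 0.8123
Difference = 81.23 − 72.11 = 9.12 percentage points

9.1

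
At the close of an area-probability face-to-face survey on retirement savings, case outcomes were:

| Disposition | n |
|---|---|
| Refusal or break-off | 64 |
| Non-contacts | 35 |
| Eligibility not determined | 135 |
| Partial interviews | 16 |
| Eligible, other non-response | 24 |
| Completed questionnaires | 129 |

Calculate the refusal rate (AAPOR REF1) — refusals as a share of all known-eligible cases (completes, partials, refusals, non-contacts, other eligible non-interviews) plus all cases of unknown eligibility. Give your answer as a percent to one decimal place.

Numerator: 64
Denominator: 129 + 16 + 64 + 35 + 24 + 135 = 403
REF1 = 64 / 403 = 0.1588

15.9%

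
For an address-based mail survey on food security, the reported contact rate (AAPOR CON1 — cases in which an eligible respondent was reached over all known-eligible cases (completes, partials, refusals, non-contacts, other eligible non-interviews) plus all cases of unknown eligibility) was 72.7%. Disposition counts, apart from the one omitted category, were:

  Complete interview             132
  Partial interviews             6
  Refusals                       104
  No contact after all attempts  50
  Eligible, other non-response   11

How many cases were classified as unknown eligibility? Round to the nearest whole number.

Numerator = 132 + 6 + 104 + 11 = 253
CON1 = 253 / D = 0.727
D = 253 / 0.727 = 348.0
Other denominator terms total 303
unknown eligibility = 348.0 − 303 ≈ 45

45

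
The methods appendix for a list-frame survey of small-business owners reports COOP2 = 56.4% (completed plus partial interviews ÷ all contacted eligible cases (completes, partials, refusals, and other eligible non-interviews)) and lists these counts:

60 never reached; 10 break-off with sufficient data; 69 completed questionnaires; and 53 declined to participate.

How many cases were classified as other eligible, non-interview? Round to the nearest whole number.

8

Top → 69 + 10 = 79
COOP2 = 79 / D = 0.564
D = 79 / 0.564 = 140.1
Rest of base = 132
other eligible, non-interview = 140.1 − 132 ≈ 8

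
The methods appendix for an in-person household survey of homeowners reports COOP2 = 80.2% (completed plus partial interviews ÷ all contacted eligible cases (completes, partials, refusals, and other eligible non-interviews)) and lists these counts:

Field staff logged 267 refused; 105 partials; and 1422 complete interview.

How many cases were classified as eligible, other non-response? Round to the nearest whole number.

110

Top → 1422 + 105 = 1527
COOP2 = 1527 / D = 0.802
D = 1527 / 0.802 = 1904.0
Remaining denominator categories sum to 1794
eligible, other non-response = 1904.0 − 1794 ≈ 110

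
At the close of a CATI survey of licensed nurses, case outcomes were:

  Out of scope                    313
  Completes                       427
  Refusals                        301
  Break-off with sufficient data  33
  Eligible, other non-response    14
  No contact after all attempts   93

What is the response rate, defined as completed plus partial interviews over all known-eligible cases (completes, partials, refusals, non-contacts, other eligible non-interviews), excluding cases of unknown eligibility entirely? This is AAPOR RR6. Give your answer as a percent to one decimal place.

Top = 427 + 33 = 460
Base = 427 + 33 + 301 + 93 + 14 = 868
RR6 = 460 / 868 = 0.5300

53.0%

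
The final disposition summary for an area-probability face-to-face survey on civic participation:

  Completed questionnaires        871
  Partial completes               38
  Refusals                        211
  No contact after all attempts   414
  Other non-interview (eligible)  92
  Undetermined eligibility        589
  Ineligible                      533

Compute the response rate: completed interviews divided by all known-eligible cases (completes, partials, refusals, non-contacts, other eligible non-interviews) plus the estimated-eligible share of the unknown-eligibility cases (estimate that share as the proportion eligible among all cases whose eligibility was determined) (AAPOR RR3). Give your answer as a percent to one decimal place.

Num → 871
Determined eligible → 871 + 38 + 211 + 414 + 92 = 1626
e = 1626 / (1626 + 533) = 1626 / 2159 = 0.7531
e × U → 0.7531 × 589 = 443.58
Base → 1626 + 443.58 = 2069.58
RR3 = 871 / 2069.58 = 0.4209

42.1%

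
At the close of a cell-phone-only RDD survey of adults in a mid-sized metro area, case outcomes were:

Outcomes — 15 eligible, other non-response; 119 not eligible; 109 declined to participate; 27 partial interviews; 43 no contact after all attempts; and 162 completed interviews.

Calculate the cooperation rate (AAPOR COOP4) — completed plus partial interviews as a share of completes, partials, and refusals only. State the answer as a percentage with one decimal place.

63.4%

Top = 162 + 27 = 189
Denom = 162 + 27 + 109 = 298
COOP4 = 189 / 298 = 0.6342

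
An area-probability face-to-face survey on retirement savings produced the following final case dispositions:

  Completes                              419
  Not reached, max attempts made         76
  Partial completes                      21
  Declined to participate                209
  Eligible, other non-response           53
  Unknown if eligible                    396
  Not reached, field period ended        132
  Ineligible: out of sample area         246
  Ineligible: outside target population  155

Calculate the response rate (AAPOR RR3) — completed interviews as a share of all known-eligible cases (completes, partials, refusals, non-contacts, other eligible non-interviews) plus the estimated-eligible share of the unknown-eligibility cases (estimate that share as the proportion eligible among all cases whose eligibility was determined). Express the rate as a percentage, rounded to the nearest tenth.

35.4%

No contact after all attempts = 132 + 76 = 208
Not eligible = 155 + 246 = 401
Num = 419
Known eligible = 419 + 21 + 209 + 208 + 53 = 910
e = 910 / (910 + 401) = 910 / 1311 = 0.6941
e × U = 0.6941 × 396 = 274.86
Denom = 910 + 274.86 = 1184.86
RR3 = 419 / 1184.86 = 0.3536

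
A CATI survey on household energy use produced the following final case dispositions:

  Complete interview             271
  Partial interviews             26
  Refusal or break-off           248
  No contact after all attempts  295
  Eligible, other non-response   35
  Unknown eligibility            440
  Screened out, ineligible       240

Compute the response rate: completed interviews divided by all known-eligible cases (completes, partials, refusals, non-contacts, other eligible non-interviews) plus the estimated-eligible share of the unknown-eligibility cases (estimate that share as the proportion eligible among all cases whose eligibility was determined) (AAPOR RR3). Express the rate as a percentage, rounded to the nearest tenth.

Numerator = 271
Eligible (known) = 271 + 26 + 248 + 295 + 35 = 875
e = 875 / (875 + 240) = 875 / 1115 = 0.7848
Estimated eligible among unknowns = 0.7848 × 440 = 345.31
Denominator = 875 + 345.31 = 1220.31
RR3 = 271 / 1220.31 = 0.2221

22.2%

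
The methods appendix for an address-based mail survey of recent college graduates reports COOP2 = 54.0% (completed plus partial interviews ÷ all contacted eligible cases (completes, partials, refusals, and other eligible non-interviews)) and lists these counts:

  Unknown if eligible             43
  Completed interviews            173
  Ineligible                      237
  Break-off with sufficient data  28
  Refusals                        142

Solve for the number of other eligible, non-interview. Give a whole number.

Num: 173 + 28 = 201
COOP2 = 201 / D = 0.540
D = 201 / 0.540 = 372.2
Remaining denominator categories sum to 343
other eligible, non-interview = 372.2 − 343 ≈ 29

29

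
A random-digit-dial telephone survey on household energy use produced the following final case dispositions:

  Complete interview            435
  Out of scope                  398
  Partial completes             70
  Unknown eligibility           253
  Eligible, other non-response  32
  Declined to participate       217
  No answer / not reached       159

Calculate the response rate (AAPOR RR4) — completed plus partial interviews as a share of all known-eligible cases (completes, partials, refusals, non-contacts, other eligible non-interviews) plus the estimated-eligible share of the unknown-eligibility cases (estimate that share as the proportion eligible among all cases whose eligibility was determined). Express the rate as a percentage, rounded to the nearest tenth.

46.4%

Num = 435 + 70 = 505
Determined eligible = 435 + 70 + 217 + 159 + 32 = 913
e = 913 / (913 + 398) = 913 / 1311 = 0.6964
e × U = 0.6964 × 253 = 176.19
Denominator = 913 + 176.19 = 1089.19
RR4 = 505 / 1089.19 = 0.4636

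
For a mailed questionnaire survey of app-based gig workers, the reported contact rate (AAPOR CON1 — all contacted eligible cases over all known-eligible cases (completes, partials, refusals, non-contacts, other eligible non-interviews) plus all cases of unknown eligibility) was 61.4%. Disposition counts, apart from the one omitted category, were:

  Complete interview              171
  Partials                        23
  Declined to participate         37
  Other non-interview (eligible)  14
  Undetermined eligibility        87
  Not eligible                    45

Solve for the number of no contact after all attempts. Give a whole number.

67

Numerator: 171 + 23 + 37 + 14 = 245
CON1 = 245 / D = 0.614
D = 245 / 0.614 = 399.0
Other denominator terms total 332
no contact after all attempts = 399.0 − 332 ≈ 67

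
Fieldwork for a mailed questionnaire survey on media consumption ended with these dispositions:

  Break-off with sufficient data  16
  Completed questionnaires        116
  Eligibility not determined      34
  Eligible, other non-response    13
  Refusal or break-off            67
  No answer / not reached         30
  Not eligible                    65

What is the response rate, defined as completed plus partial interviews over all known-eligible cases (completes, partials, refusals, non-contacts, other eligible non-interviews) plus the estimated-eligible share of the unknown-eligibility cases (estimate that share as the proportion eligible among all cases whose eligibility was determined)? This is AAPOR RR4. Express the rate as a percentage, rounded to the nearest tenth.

49.1%

Num: 116 + 16 = 132
Determined eligible: 116 + 16 + 67 + 30 + 13 = 242
e = 242 / (242 + 65) = 242 / 307 = 0.7883
e × U: 0.7883 × 34 = 26.80
Base: 242 + 26.80 = 268.80
RR4 = 132 / 268.80 = 0.4911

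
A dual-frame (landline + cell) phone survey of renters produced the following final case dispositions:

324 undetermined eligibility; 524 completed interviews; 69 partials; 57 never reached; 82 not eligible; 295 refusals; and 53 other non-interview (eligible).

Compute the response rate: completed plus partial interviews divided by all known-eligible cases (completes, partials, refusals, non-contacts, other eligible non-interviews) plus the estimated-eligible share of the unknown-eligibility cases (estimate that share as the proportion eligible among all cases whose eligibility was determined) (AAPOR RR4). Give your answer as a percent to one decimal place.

45.7%

Num: 524 + 69 = 593
Known eligible: 524 + 69 + 295 + 57 + 53 = 998
e = 998 / (998 + 82) = 998 / 1080 = 0.9241
Eligible share of unknowns: 0.9241 × 324 = 299.41
Denom: 998 + 299.41 = 1297.41
RR4 = 593 / 1297.41 = 0.4571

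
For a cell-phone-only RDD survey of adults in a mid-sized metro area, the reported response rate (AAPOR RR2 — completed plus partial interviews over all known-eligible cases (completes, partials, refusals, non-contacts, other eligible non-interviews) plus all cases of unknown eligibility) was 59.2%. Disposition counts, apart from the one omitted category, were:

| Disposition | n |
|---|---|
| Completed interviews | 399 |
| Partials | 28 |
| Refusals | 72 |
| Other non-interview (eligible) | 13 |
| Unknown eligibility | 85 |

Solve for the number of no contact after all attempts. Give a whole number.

Num → 399 + 28 = 427
RR2 = 427 / D = 0.592
D = 427 / 0.592 = 721.3
Other denominator terms total 597
no contact after all attempts = 721.3 − 597 ≈ 124

124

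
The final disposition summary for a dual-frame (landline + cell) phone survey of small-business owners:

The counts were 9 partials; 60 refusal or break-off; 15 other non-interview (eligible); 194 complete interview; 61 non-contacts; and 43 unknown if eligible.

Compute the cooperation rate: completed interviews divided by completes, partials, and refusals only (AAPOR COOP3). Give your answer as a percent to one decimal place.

73.8%

Num = 194
Denominator = 194 + 9 + 60 = 263
COOP3 = 194 / 263 = 0.7376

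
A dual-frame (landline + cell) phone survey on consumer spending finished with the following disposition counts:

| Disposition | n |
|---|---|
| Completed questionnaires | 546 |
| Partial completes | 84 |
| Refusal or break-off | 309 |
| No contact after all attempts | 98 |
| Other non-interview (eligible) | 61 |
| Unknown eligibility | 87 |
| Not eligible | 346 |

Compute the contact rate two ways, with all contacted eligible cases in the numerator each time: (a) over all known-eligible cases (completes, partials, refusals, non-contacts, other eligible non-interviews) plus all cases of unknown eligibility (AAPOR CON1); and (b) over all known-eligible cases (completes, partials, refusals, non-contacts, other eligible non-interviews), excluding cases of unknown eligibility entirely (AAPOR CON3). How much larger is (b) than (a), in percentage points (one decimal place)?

Numerator = 546 + 84 + 309 + 61 = 1000
Base = 546 + 84 + 309 + 98 + 61 + 87 = 1185
CON1 = 1000 / 1185 = 0.8439
Base = 546 + 84 + 309 + 98 + 61 = 1098
CON3 = 1000 / 1098 = 0.9107
Difference = 91.07 − 84.39 = 6.68 percentage points

6.7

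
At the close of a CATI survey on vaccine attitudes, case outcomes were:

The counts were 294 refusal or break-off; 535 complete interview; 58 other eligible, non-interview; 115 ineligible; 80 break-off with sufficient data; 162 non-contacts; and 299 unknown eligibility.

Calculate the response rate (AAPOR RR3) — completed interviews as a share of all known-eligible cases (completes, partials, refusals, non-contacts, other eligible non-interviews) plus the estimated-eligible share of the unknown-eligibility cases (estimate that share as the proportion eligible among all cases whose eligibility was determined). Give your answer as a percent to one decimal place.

38.2%

Num: 535
Known eligible: 535 + 80 + 294 + 162 + 58 = 1129
e = 1129 / (1129 + 115) = 1129 / 1244 = 0.9076
Eligible share of unknowns: 0.9076 × 299 = 271.37
Base: 1129 + 271.37 = 1400.37
RR3 = 535 / 1400.37 = 0.3820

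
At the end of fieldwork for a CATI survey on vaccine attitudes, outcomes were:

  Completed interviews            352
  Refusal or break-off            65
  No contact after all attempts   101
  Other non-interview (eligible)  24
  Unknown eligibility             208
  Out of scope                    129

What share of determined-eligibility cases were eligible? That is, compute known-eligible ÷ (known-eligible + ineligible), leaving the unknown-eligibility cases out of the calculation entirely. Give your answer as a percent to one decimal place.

Eligible (known) → 352 + 65 + 101 + 24 = 542
e = 542 / (542 + 129) = 542 / 671 = 0.8077

80.8%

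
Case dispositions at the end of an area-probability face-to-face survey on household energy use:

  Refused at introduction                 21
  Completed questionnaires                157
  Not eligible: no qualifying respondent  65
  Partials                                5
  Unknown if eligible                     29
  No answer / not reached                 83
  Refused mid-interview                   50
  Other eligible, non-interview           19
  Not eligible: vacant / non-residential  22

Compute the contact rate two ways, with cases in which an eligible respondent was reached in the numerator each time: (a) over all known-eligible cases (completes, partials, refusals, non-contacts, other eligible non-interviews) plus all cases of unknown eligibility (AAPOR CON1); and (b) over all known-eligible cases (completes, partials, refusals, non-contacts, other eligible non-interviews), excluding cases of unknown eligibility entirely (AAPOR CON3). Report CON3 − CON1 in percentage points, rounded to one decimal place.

6.0

Refusal or break-off = 21 + 50 = 71
Ineligible = 65 + 22 = 87
Num: 157 + 5 + 71 + 19 = 252
Denominator: 157 + 5 + 71 + 83 + 19 + 29 = 364
CON1 = 252 / 364 = 0.6923
Denominator: 157 + 5 + 71 + 83 + 19 = 335
CON3 = 252 / 335 = 0.7522
Difference = 75.22 − 69.23 = 5.99 percentage points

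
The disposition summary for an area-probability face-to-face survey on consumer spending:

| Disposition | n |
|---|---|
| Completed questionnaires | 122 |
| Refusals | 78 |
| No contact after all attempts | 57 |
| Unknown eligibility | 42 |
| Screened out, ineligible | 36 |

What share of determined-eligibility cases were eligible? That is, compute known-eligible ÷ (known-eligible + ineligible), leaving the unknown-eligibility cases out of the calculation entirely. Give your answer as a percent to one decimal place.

87.7%

Eligible (known) = 122 + 78 + 57 = 257
e = 257 / (257 + 36) = 257 / 293 = 0.8771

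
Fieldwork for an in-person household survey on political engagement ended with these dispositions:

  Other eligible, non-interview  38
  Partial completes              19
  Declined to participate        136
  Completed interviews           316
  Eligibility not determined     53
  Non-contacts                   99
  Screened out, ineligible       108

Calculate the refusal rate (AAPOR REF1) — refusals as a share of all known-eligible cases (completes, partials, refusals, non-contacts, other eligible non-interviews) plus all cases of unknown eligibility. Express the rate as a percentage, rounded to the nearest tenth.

Num → 136
Denominator → 316 + 19 + 136 + 99 + 38 + 53 = 661
REF1 = 136 / 661 = 0.2057

20.6%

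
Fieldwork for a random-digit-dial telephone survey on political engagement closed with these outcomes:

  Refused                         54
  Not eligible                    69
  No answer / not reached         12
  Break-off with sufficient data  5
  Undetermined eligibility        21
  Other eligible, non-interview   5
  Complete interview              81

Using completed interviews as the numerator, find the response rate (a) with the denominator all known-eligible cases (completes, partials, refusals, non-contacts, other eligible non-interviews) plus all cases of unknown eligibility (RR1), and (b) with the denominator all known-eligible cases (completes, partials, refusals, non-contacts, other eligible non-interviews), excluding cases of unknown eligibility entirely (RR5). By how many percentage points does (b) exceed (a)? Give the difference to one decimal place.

Numerator = 81
Denominator = 81 + 5 + 54 + 12 + 5 + 21 = 178
RR1 = 81 / 178 = 0.4551
Denominator = 81 + 5 + 54 + 12 + 5 = 157
RR5 = 81 / 157 = 0.5159
Difference = 51.59 − 45.51 = 6.08 percentage points

6.1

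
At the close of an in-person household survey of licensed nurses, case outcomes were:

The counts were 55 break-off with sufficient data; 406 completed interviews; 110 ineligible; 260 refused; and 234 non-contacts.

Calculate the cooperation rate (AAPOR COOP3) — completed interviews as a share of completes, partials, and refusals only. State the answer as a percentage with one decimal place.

Num = 406
Base = 406 + 55 + 260 = 721
COOP3 = 406 / 721 = 0.5631

56.3%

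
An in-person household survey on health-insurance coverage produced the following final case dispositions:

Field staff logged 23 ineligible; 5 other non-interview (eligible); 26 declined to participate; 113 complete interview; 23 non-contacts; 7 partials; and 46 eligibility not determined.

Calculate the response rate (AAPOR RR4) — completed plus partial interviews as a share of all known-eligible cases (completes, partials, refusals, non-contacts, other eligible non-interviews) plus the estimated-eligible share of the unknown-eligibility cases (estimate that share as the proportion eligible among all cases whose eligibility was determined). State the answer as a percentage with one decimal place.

55.9%

Numerator = 113 + 7 = 120
Known eligible = 113 + 7 + 26 + 23 + 5 = 174
e = 174 / (174 + 23) = 174 / 197 = 0.8832
Estimated eligible among unknowns = 0.8832 × 46 = 40.63
Base = 174 + 40.63 = 214.63
RR4 = 120 / 214.63 = 0.5591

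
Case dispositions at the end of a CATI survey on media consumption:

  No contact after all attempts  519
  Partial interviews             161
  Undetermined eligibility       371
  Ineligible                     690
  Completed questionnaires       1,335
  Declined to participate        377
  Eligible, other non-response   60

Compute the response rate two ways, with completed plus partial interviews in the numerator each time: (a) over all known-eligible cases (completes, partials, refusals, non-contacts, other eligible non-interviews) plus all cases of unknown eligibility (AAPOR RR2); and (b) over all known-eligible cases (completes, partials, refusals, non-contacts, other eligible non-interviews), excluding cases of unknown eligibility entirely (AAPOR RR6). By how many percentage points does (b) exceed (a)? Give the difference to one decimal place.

Top: 1335 + 161 = 1496
Base: 1335 + 161 + 377 + 519 + 60 + 371 = 2823
RR2 = 1496 / 2823 = 0.5299
Base: 1335 + 161 + 377 + 519 + 60 = 2452
RR6 = 1496 / 2452 = 0.6101
Difference = 61.01 − 52.99 = 8.02 percentage points

8.0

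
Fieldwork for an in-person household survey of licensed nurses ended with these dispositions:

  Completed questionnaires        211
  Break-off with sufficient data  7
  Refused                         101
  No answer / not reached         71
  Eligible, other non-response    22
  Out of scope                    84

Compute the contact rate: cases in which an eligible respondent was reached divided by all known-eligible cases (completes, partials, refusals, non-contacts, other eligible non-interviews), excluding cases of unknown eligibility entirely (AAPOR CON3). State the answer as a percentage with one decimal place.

82.8%

Numerator → 211 + 7 + 101 + 22 = 341
Base → 211 + 7 + 101 + 71 + 22 = 412
CON3 = 341 / 412 = 0.8277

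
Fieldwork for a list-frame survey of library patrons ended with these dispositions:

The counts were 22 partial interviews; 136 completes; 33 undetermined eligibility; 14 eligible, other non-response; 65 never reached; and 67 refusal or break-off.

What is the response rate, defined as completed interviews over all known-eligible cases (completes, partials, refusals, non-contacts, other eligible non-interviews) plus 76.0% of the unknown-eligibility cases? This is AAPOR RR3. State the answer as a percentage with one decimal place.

41.3%

Numerator → 136
Known eligible → 136 + 22 + 67 + 65 + 14 = 304
Eligible share of unknowns → 0.7600 × 33 = 25.08
Base → 304 + 25.08 = 329.08
RR3 = 136 / 329.08 = 0.4133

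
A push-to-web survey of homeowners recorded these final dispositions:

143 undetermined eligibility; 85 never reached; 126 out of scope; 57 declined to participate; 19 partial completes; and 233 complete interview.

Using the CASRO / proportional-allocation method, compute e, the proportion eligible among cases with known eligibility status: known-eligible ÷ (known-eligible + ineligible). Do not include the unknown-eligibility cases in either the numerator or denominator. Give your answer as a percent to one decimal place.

75.8%

Determined eligible → 233 + 19 + 57 + 85 = 394
e = 394 / (394 + 126) = 394 / 520 = 0.7577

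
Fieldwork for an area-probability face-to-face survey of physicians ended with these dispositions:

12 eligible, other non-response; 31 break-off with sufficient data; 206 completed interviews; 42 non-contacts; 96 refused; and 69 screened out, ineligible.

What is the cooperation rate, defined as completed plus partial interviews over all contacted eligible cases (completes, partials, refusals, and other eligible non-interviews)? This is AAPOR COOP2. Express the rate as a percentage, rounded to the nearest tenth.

68.7%

Top = 206 + 31 = 237
Base = 206 + 31 + 96 + 12 = 345
COOP2 = 237 / 345 = 0.6870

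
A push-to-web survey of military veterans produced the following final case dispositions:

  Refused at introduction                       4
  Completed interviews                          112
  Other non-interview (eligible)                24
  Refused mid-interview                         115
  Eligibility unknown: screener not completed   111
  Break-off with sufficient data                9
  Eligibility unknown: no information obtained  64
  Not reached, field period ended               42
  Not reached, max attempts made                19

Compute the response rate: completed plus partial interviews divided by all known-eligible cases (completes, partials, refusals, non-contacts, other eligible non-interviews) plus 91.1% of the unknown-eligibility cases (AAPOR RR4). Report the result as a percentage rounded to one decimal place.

Declined to participate = 4 + 115 = 119
No contact after all attempts = 42 + 19 = 61
Eligibility not determined = 111 + 64 = 175
Num = 112 + 9 = 121
Known eligible = 112 + 9 + 119 + 61 + 24 = 325
e × U = 0.9110 × 175 = 159.43
Denominator = 325 + 159.43 = 484.43
RR4 = 121 / 484.43 = 0.2498

25.0%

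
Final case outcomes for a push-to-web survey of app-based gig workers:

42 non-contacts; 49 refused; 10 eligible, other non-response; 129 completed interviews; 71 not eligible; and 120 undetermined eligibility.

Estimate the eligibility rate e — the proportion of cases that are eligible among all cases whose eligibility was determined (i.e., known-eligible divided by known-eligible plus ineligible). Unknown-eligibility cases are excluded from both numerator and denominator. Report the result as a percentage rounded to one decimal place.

Known eligible → 129 + 49 + 42 + 10 = 230
e = 230 / (230 + 71) = 230 / 301 = 0.7641

76.4%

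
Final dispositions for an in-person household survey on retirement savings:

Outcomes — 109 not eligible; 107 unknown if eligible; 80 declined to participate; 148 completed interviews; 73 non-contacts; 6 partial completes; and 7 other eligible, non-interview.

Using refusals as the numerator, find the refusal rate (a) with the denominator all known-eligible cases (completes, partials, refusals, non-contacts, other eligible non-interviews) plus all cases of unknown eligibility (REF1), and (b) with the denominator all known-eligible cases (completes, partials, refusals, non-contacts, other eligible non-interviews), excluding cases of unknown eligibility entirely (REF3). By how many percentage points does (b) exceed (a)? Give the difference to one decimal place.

6.5

Numerator: 80
Denominator: 148 + 6 + 80 + 73 + 7 + 107 = 421
REF1 = 80 / 421 = 0.1900
Denominator: 148 + 6 + 80 + 73 + 7 = 314
REF3 = 80 / 314 = 0.2548
Difference = 25.48 − 19.00 = 6.48 percentage points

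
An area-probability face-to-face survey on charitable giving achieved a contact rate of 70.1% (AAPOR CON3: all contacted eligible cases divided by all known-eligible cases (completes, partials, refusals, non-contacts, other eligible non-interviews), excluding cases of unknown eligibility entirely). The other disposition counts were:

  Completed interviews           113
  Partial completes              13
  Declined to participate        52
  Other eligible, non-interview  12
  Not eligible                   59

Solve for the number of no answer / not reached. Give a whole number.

Numerator = 113 + 13 + 52 + 12 = 190
CON3 = 190 / D = 0.701
D = 190 / 0.701 = 271.0
Remaining denominator categories sum to 190
no answer / not reached = 271.0 − 190 ≈ 81

81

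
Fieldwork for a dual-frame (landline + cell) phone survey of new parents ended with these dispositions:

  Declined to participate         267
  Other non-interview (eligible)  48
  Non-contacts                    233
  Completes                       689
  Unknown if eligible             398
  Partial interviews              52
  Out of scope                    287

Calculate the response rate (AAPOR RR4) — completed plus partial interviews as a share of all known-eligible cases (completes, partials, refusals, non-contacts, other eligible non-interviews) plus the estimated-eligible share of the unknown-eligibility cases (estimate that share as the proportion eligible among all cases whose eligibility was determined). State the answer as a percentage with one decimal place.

Num: 689 + 52 = 741
Known eligible: 689 + 52 + 267 + 233 + 48 = 1289
e = 1289 / (1289 + 287) = 1289 / 1576 = 0.8179
e × U: 0.8179 × 398 = 325.52
Base: 1289 + 325.52 = 1614.52
RR4 = 741 / 1614.52 = 0.4590

45.9%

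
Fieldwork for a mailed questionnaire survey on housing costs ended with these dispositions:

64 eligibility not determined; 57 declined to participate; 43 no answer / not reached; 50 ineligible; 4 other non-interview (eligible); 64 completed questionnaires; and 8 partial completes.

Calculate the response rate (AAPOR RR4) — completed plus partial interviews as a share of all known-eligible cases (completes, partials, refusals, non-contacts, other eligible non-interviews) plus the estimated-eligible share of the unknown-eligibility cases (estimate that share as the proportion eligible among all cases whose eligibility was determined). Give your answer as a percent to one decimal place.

Top → 64 + 8 = 72
Eligible (known) → 64 + 8 + 57 + 43 + 4 = 176
e = 176 / (176 + 50) = 176 / 226 = 0.7788
Eligible share of unknowns → 0.7788 × 64 = 49.84
Base → 176 + 49.84 = 225.84
RR4 = 72 / 225.84 = 0.3188

31.9%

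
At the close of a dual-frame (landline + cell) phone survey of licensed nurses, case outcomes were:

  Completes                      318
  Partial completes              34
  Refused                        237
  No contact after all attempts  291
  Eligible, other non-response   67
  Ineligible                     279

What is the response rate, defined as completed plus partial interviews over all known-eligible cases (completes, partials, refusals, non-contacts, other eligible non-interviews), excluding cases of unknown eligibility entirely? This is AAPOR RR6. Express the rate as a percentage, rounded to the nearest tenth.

37.2%

Top → 318 + 34 = 352
Denom → 318 + 34 + 237 + 291 + 67 = 947
RR6 = 352 / 947 = 0.3717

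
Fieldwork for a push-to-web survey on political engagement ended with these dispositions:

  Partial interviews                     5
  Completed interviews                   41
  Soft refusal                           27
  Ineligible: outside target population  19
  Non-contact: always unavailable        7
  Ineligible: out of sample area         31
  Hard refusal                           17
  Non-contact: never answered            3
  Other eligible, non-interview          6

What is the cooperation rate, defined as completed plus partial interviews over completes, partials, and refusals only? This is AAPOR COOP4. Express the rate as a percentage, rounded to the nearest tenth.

Refused = 17 + 27 = 44
No answer / not reached = 3 + 7 = 10
Out of scope = 19 + 31 = 50
Top: 41 + 5 = 46
Base: 41 + 5 + 44 = 90
COOP4 = 46 / 90 = 0.5111

51.1%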